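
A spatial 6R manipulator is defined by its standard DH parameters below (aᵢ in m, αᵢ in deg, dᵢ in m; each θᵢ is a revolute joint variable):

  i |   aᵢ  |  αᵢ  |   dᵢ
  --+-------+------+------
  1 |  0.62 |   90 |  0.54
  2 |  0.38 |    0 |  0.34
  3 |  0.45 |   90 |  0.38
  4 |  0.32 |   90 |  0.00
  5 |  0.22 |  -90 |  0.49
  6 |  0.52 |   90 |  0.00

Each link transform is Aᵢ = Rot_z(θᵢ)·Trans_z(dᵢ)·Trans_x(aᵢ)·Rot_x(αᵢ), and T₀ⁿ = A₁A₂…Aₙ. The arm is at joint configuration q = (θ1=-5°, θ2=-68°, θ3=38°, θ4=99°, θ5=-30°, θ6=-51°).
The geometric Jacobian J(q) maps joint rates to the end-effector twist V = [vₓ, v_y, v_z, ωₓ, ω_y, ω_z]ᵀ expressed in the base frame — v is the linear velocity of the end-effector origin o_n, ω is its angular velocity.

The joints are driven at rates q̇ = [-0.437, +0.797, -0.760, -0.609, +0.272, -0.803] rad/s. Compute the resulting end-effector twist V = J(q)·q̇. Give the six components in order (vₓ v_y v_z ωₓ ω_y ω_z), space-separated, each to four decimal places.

0.1502 -0.2393 -0.5222 0.9633 0.2339 0.5269

o_n = [1.7954, -1.8074, -0.1798]
J₁: ẑ×o_n = [1.8074, 1.7954, -0.0000], ω = ẑ
J2: z=[-0.0872, -0.9962, 0.0000] o=[0.6176, -0.0540, 0.5400] → [0.7171, -0.0627, 1.3261, -0.0872, -0.9962, 0.0000]
J3: z=[-0.0872, -0.9962, 0.0000] o=[0.7298, -0.4051, 0.1877] → [0.3661, -0.0320, 1.1838, -0.0872, -0.9962, 0.0000]
J4: z=[-0.4981, 0.0436, -0.8660] o=[1.0849, -0.8177, -0.0373] → [-0.8633, -0.6863, 0.4620, -0.4981, 0.0436, -0.8660]
J5: z=[0.8385, -0.2304, -0.4938] o=[1.0142, -1.1287, -0.0123] → [-0.2965, -0.2453, -0.3890, 0.8385, -0.2304, -0.4938]
J6: z=[-0.5419, -0.4483, -0.7109] o=[1.4377, -1.4316, -0.1441] → [-0.2511, -0.2736, 0.3640, -0.5419, -0.4483, -0.7109]
V = J·q̇ = [0.1502, -0.2393, -0.5222, 0.9633, 0.2339, 0.5269]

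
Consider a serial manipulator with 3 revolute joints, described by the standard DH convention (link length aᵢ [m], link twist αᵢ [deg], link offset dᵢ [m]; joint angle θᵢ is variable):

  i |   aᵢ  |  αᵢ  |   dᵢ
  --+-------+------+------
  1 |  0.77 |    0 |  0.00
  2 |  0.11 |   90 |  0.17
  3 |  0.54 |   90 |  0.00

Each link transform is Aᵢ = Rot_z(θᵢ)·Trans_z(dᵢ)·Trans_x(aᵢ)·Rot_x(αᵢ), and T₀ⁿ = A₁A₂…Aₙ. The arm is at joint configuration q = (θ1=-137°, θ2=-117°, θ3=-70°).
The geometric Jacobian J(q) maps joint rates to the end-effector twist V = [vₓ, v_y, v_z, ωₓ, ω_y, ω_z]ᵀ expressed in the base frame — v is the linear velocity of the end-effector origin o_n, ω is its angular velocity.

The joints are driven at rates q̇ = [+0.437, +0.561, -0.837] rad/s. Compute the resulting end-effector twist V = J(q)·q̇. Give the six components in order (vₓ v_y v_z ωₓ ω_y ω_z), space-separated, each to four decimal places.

o_n = [-0.6444, -0.2419, -0.3374]
J₁: ẑ×o_n = [0.2419, -0.6444, 0.0000], ω = ẑ
J2: z=[0.0000, 0.0000, 1.0000] o=[-0.5631, -0.5251, 0.0000] → [-0.2833, -0.0812, 0.0000, 0.0000, 0.0000, 1.0000]
J3: z=[0.9613, 0.2756, 0.0000] o=[-0.5935, -0.4194, 0.1700] → [-0.1399, 0.4878, 0.1847, 0.9613, 0.2756, 0.0000]
V = J·q̇ = [0.0638, -0.7354, -0.1546, -0.8046, -0.2307, 0.9980]

0.0638 -0.7354 -0.1546 -0.8046 -0.2307 0.9980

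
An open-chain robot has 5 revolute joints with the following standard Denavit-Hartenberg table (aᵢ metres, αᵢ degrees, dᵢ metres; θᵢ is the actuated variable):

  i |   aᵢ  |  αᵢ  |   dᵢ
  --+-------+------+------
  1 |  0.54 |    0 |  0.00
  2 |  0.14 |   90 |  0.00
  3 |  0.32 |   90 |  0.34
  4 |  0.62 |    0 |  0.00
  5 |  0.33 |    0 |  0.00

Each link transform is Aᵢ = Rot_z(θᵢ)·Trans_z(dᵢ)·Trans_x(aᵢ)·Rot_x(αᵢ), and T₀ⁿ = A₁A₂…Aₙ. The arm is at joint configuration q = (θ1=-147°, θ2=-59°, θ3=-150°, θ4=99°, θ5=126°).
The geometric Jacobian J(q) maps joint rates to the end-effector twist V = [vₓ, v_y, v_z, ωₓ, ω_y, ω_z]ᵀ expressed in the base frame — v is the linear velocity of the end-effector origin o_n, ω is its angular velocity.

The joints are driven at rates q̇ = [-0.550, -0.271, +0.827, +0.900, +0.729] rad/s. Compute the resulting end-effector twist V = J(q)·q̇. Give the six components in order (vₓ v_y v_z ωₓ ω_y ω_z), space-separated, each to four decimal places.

0.0883 -0.2568 0.0929 1.0946 0.3862 0.5898

o_n = [-0.2716, 0.4174, 0.0052]
J₁: ẑ×o_n = [-0.4174, -0.2716, 0.0000], ω = ẑ
J2: z=[0.0000, 0.0000, 1.0000] o=[-0.4529, -0.2941, 0.0000] → [-0.7115, 0.1813, 0.0000, 0.0000, 0.0000, 1.0000]
J3: z=[0.4384, 0.8988, 0.0000] o=[-0.5787, -0.2327, 0.0000] → [0.0046, -0.0023, 0.0090, 0.4384, 0.8988, 0.0000]
J4: z=[0.4494, -0.2192, 0.8660] o=[-0.1806, -0.0486, -0.1600] → [-0.4398, -0.1530, 0.1895, 0.4494, -0.2192, 0.8660]
J5: z=[0.4494, -0.2192, 0.8660] o=[0.0124, 0.5386, -0.1115] → [0.0793, -0.2983, -0.1167, 0.4494, -0.2192, 0.8660]
V = J·q̇ = [0.0883, -0.2568, 0.0929, 1.0946, 0.3862, 0.5898]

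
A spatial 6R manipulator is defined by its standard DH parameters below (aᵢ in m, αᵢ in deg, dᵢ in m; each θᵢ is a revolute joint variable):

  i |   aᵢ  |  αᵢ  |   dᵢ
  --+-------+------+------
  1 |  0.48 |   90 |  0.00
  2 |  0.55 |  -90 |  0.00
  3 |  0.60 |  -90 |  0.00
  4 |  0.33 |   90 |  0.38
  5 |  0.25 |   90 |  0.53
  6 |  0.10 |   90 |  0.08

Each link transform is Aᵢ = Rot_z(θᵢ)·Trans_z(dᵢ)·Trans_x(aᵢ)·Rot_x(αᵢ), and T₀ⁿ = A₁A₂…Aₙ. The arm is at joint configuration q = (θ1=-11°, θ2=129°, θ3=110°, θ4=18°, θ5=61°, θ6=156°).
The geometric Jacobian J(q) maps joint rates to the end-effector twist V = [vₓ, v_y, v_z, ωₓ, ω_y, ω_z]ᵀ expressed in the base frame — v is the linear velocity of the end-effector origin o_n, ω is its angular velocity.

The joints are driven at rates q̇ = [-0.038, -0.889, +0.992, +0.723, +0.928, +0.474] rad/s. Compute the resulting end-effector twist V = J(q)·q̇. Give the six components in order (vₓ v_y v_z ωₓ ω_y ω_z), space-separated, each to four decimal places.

0.5264 -0.8715 -0.5124 -0.6426 1.5107 -1.6783

o_n = [0.5575, 0.9018, -0.4988]
J₁: ẑ×o_n = [-0.9018, 0.5575, 0.0000], ω = ẑ
J2: z=[-0.1908, -0.9816, 0.0000] o=[0.4712, -0.0916, 0.0000] → [0.4896, -0.0952, -0.1048, -0.1908, -0.9816, 0.0000]
J3: z=[-0.7629, 0.1483, -0.6293] o=[0.1314, -0.0255, 0.4274] → [0.4462, -0.9747, -0.7706, -0.7629, 0.1483, -0.6293]
J4: z=[0.5152, -0.4486, -0.7303] o=[0.3658, 0.5033, 0.2680] → [0.6350, 0.2551, 0.2913, 0.5152, -0.4486, -0.7303]
J5: z=[-0.6048, 0.4134, -0.6807] o=[0.7619, 0.5943, -0.0288] → [0.0150, -0.1451, -0.1014, -0.6048, 0.4134, -0.6807]
J6: z=[0.2813, 0.9105, 0.3030] o=[0.6276, 0.8114, -0.5563] → [0.0250, -0.0374, 0.0893, 0.2813, 0.9105, 0.3030]
V = J·q̇ = [0.5264, -0.8715, -0.5124, -0.6426, 1.5107, -1.6783]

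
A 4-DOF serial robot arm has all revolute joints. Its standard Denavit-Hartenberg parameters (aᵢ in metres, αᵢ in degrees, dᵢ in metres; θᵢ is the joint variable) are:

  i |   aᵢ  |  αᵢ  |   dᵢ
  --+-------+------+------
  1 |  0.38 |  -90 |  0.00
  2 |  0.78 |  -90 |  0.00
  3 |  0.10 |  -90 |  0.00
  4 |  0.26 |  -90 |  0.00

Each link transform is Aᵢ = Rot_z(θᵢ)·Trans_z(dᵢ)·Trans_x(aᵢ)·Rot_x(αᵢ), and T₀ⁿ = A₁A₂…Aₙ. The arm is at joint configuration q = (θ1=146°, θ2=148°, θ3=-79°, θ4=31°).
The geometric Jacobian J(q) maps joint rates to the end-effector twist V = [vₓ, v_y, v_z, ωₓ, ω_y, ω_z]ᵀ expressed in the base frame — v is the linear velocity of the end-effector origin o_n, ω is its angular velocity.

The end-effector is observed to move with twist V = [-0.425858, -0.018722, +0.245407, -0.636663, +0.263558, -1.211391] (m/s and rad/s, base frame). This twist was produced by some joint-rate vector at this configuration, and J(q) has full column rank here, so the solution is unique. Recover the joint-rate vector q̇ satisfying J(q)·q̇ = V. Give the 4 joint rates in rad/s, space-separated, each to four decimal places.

o_n = [0.0406, -0.4097, -0.5595]
J₁: ẑ×o_n = [0.4097, 0.0406, -0.0000], ω = ẑ
J2: z=[-0.5592, -0.8290, 0.0000] o=[-0.3150, 0.2125, 0.0000] → [0.4639, -0.3129, 0.6428, -0.5592, -0.8290, 0.0000]
J3: z=[0.4393, -0.2963, 0.8480] o=[0.2334, -0.1574, -0.4133] → [0.2573, -0.0992, -0.1679, 0.4393, -0.2963, 0.8480]
J4: z=[0.7968, -0.3073, -0.5202] o=[0.1919, -0.2478, -0.4234] → [-0.0424, 0.1871, -0.1755, 0.7968, -0.3073, -0.5202]
q̇ = J⁺·V = [-0.6310, 0.0860, -0.8500, -0.2700]

-0.6310 0.0860 -0.8500 -0.2700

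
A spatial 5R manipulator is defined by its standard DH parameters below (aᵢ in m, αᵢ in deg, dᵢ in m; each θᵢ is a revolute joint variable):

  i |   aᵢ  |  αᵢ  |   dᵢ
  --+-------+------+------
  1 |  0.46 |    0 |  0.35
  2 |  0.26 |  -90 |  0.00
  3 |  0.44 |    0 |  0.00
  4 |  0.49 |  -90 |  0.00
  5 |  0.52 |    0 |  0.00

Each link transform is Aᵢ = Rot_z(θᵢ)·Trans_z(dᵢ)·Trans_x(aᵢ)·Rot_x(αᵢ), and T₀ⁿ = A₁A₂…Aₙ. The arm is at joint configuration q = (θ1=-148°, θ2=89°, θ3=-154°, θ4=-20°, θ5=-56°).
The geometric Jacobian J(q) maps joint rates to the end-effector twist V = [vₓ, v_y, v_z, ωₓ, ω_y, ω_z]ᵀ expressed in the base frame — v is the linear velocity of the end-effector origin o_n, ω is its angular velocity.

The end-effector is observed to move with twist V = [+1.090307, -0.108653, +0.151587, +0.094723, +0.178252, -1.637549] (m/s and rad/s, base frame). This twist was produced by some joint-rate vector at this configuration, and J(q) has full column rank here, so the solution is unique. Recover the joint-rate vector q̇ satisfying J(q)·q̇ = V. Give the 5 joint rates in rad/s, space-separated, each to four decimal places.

o_n = [-0.4903, 0.7600, 0.6245]
J₁: ẑ×o_n = [-0.7600, -0.4903, 0.0000], ω = ẑ
J2: z=[0.0000, 0.0000, 1.0000] o=[-0.3901, -0.2438, 0.3500] → [-1.0037, -0.1002, 0.0000, 0.0000, 0.0000, 1.0000]
J3: z=[0.8572, 0.5150, 0.0000] o=[-0.2562, -0.4666, 0.3500] → [0.1414, -0.2353, 1.1720, 0.8572, 0.5150, 0.0000]
J4: z=[0.8572, 0.5150, 0.0000] o=[-0.4599, -0.1276, 0.5429] → [0.0420, -0.0700, 0.7765, 0.8572, 0.5150, 0.0000]
J5: z=[0.0538, -0.0896, 0.9945] o=[-0.7109, 0.2901, 0.5941] → [-0.4701, 0.2177, 0.0451, 0.0538, -0.0896, 0.9945]
q̇ = J⁺·V = [-0.2080, -0.4400, 0.1570, 0.0160, -0.9950]

-0.2080 -0.4400 0.1570 0.0160 -0.9950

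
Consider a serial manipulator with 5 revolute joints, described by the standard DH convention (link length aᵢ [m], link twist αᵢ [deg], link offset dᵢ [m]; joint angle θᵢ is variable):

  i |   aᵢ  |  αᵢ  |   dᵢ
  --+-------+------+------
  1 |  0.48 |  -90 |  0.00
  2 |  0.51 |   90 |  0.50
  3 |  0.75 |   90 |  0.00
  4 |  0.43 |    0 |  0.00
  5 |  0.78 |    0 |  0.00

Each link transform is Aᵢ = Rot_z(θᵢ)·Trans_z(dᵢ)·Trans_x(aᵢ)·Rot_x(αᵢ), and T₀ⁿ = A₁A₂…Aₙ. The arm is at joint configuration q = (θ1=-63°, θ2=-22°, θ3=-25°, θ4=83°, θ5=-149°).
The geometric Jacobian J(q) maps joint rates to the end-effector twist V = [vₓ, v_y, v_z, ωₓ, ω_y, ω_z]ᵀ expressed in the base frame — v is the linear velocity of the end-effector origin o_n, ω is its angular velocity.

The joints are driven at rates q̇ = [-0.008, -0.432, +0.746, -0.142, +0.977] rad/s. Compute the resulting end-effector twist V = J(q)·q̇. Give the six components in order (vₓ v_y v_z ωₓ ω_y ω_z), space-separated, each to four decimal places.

o_n = [0.9322, -1.7705, 0.3062]
J₁: ẑ×o_n = [1.7705, 0.9322, -0.0000], ω = ẑ
J2: z=[0.8910, 0.4540, 0.0000] o=[0.2179, -0.4277, 0.0000] → [0.1390, -0.2728, -1.5208, 0.8910, 0.4540, 0.0000]
J3: z=[-0.1701, 0.3338, 0.9272] o=[0.8781, -0.6220, 0.1910] → [1.1033, 0.0698, 0.1773, -0.1701, 0.3338, 0.9272]
J4: z=[-0.9854, -0.0623, -0.1583] o=[0.8818, -1.3275, 0.4457] → [-0.0615, -0.1454, 0.4398, -0.9854, -0.0623, -0.1583]
J5: z=[-0.9854, -0.0623, -0.1583] o=[0.8095, -1.2343, 0.8592] → [-0.0504, -0.5643, 0.5361, -0.9854, -0.0623, -0.1583]
V = J·q̇ = [0.7083, -0.3682, 1.2505, -1.3346, 0.0008, 0.5515]

0.7083 -0.3682 1.2505 -1.3346 0.0008 0.5515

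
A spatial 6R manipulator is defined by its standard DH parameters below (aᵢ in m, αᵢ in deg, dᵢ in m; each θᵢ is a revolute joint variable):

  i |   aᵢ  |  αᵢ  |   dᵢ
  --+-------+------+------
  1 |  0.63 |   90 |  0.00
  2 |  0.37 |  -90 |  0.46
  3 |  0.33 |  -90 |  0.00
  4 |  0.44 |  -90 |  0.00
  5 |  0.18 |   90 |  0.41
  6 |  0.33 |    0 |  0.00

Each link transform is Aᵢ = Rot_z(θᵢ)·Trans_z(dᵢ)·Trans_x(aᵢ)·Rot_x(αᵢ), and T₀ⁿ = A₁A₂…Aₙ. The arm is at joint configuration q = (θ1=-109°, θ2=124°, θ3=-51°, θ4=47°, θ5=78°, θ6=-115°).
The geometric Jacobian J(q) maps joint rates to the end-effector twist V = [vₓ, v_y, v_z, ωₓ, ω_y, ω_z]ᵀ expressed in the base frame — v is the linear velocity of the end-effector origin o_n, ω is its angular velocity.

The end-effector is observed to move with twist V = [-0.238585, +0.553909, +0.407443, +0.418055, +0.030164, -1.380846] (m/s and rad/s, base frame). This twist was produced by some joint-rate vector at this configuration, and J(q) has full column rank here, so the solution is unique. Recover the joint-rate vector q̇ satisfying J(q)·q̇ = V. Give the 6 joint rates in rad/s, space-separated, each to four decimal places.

o_n = [-1.0549, -0.2499, 0.7963]
J₁: ẑ×o_n = [0.2499, -1.0549, 0.0000], ω = ẑ
J2: z=[-0.9455, 0.3256, 0.0000] o=[-0.2051, -0.5957, 0.0000] → [0.2592, 0.7529, -0.0503, -0.9455, 0.3256, 0.0000]
J3: z=[0.2699, 0.7839, -0.5592] o=[-0.5727, -0.2503, 0.3067] → [0.3840, 0.1375, 0.3781, 0.2699, 0.7839, -0.5592]
J4: z=[0.7365, 0.2060, 0.6443] o=[-0.7774, -0.0570, 0.4789] → [0.1897, -0.4126, -0.0849, 0.7365, 0.2060, 0.6443]
J5: z=[0.2695, -0.9630, -0.0002] o=[-1.0503, -0.1335, 0.8154] → [0.0184, 0.0052, -0.0358, 0.2695, -0.9630, -0.0002]
J6: z=[-0.4537, -0.1272, 0.8820] o=[-1.0927, -0.5711, 0.7305] → [-0.2916, 0.0632, -0.1409, -0.4537, -0.1272, 0.8820]
q̇ = J⁺·V = [-0.6750, -0.8090, 0.9590, -0.7190, 0.2780, 0.3330]

-0.6750 -0.8090 0.9590 -0.7190 0.2780 0.3330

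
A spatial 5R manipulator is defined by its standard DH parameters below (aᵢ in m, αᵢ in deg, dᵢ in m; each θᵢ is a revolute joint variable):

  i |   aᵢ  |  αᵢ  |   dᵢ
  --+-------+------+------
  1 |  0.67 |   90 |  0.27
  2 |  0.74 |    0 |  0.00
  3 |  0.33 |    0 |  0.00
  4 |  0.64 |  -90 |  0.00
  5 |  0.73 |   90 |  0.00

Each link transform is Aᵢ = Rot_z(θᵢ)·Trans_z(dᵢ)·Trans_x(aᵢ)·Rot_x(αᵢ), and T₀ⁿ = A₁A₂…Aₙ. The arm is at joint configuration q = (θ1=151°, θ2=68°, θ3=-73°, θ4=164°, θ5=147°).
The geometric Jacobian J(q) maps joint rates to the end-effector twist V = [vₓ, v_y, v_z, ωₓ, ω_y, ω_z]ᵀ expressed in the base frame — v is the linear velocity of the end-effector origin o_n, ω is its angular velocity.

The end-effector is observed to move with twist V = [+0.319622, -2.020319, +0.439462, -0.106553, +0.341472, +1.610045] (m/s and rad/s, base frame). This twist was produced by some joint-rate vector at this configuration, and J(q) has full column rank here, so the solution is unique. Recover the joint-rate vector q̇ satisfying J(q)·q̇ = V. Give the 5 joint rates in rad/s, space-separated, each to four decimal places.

0.9360 0.9100 -0.6340 -0.0290 -0.7220

o_n = [-1.2861, 0.2583, 0.9373]
J₁: ẑ×o_n = [-0.2583, -1.2861, 0.0000], ω = ẑ
J2: z=[0.4848, 0.8746, 0.0000] o=[-0.5860, 0.3248, 0.2700] → [0.5836, -0.3235, 0.5800, 0.4848, 0.8746, 0.0000]
J3: z=[0.4848, 0.8746, 0.0000] o=[-0.8284, 0.4592, 0.9561] → [-0.0165, 0.0091, 0.3028, 0.4848, 0.8746, 0.0000]
J4: z=[0.4848, 0.8746, 0.0000] o=[-1.1160, 0.6186, 0.9274] → [0.0087, -0.0048, -0.0259, 0.4848, 0.8746, 0.0000]
J5: z=[0.3134, -0.1737, -0.9336] o=[-0.5934, 0.3289, 1.1567] → [-0.0278, 0.7154, -0.1425, 0.3134, -0.1737, -0.9336]
q̇ = J⁺·V = [0.9360, 0.9100, -0.6340, -0.0290, -0.7220]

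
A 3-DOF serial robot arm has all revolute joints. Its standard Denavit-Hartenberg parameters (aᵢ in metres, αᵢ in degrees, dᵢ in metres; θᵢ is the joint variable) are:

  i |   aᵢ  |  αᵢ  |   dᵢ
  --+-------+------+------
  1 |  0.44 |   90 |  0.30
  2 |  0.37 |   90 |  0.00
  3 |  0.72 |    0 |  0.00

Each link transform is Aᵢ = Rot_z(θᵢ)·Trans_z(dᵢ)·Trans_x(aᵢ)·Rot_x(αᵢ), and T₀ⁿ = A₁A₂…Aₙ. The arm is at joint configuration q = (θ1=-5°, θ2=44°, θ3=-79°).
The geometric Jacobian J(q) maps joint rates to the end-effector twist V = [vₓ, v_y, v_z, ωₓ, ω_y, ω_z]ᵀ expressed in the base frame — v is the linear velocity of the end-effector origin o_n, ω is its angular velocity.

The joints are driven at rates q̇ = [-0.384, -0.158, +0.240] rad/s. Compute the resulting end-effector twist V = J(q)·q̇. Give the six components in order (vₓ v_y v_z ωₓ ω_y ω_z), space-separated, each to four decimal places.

0.4176 -0.3799 0.0602 0.1799 0.1429 -0.5566

o_n = [0.8635, 0.6339, 0.6525]
J₁: ẑ×o_n = [-0.6339, 0.8635, 0.0000], ω = ẑ
J2: z=[-0.0872, -0.9962, 0.0000] o=[0.4383, -0.0383, 0.3000] → [-0.3511, 0.0307, 0.3650, -0.0872, -0.9962, 0.0000]
J3: z=[0.6920, -0.0605, -0.7193] o=[0.7035, -0.0615, 0.5570] → [0.4945, -0.1812, 0.4910, 0.6920, -0.0605, -0.7193]
V = J·q̇ = [0.4176, -0.3799, 0.0602, 0.1799, 0.1429, -0.5566]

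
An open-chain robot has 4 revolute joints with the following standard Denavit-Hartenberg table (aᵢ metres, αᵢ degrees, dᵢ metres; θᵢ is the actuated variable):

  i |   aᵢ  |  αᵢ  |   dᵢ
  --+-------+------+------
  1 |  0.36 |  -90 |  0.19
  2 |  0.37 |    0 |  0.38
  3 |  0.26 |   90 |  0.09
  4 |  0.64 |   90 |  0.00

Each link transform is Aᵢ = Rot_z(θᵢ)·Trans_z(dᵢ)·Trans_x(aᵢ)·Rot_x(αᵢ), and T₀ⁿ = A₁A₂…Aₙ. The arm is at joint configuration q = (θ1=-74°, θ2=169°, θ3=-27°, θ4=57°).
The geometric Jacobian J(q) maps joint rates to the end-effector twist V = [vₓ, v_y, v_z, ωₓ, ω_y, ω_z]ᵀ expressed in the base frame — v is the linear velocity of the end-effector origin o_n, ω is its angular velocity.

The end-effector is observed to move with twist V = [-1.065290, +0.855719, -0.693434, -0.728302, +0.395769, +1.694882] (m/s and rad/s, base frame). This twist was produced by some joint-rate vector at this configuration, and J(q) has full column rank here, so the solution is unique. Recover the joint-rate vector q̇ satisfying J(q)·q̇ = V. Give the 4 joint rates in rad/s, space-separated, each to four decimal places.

0.9510 -0.2700 -0.3210 -0.9440

o_n = [0.8347, 0.7416, -0.2553]
J₁: ẑ×o_n = [-0.7416, 0.8347, 0.0000], ω = ẑ
J2: z=[0.9613, 0.2756, 0.0000] o=[0.0992, -0.3461, 0.1900] → [-0.1227, 0.4280, 0.8428, 0.9613, 0.2756, 0.0000]
J3: z=[0.9613, 0.2756, 0.0000] o=[0.3644, 0.1078, 0.1194] → [-0.1033, 0.3602, 0.4796, 0.9613, 0.2756, 0.0000]
J4: z=[0.1697, -0.5918, -0.7880] o=[0.3944, 0.3296, -0.0407] → [0.4517, -0.3105, 0.3305, 0.1697, -0.5918, -0.7880]
q̇ = J⁺·V = [0.9510, -0.2700, -0.3210, -0.9440]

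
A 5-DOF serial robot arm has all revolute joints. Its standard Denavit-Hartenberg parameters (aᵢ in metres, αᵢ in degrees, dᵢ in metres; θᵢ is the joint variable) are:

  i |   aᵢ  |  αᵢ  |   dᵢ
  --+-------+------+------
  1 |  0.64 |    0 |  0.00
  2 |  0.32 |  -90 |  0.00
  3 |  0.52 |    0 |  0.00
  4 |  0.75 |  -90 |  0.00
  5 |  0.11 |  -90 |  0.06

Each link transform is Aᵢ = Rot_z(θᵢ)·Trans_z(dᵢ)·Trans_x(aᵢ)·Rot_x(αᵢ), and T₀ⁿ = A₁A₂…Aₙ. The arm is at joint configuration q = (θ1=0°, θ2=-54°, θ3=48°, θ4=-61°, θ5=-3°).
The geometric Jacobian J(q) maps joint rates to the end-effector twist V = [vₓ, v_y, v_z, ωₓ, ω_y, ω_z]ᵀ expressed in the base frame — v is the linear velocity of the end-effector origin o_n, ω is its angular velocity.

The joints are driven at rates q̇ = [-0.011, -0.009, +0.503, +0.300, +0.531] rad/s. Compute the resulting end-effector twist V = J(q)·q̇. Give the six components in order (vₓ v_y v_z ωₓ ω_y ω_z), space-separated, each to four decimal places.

o_n = [1.5377, -1.2257, -0.2515]
J₁: ẑ×o_n = [1.2257, 1.5377, -0.0000], ω = ẑ
J2: z=[0.0000, 0.0000, 1.0000] o=[0.6400, 0.0000, 0.0000] → [1.2257, 0.8977, -0.0000, 0.0000, 0.0000, 1.0000]
J3: z=[0.8090, 0.5878, 0.0000] o=[0.8281, -0.2589, 0.0000] → [-0.1478, 0.2034, -1.1993, 0.8090, 0.5878, 0.0000]
J4: z=[0.8090, 0.5878, 0.0000] o=[1.0326, -0.5404, -0.3864] → [0.0793, -0.1092, -0.8513, 0.8090, 0.5878, 0.0000]
J5: z=[0.1322, -0.1820, -0.9744] o=[1.4622, -1.1316, -0.2177] → [-0.0856, -0.0691, 0.0013, 0.1322, -0.1820, -0.9744]
V = J·q̇ = [-0.1205, 0.0079, -0.8579, 0.7199, 0.3754, -0.5374]

-0.1205 0.0079 -0.8579 0.7199 0.3754 -0.5374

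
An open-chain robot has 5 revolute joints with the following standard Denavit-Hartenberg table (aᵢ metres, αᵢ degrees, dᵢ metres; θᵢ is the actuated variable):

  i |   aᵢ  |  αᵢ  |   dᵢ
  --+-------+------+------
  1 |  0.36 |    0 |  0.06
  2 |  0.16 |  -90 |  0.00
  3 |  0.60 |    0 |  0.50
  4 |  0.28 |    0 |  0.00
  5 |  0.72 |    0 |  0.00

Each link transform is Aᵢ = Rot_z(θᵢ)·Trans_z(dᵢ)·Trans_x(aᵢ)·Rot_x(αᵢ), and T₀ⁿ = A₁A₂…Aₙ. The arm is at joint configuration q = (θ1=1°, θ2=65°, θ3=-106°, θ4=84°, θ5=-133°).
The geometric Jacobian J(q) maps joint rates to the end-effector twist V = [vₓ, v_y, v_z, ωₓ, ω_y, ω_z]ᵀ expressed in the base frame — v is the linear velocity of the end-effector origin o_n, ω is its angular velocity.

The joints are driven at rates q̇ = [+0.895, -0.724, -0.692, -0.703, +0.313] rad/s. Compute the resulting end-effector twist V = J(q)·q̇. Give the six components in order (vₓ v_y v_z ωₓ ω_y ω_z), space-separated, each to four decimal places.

o_n = [-0.2588, -0.1542, 1.0459]
J₁: ẑ×o_n = [0.1542, -0.2588, 0.0000], ω = ẑ
J2: z=[0.0000, 0.0000, 1.0000] o=[0.3599, 0.0063, 0.0600] → [0.1605, -0.6188, 0.0000, 0.0000, 0.0000, 1.0000]
J3: z=[-0.9135, 0.4067, 0.0000] o=[0.4250, 0.1525, 0.0600] → [0.4010, 0.9007, 0.5583, -0.9135, 0.4067, 0.0000]
J4: z=[-0.9135, 0.4067, 0.0000] o=[-0.0990, 0.2047, 0.6368] → [0.1664, 0.3738, 0.3929, -0.9135, 0.4067, 0.0000]
J5: z=[-0.9135, 0.4067, 0.0000] o=[0.0066, 0.4419, 0.7416] → [0.1238, 0.2780, 0.6525, -0.9135, 0.4067, 0.0000]
V = J·q̇ = [-0.3339, -0.5827, -0.4583, 0.9885, -0.4401, 0.1710]

-0.3339 -0.5827 -0.4583 0.9885 -0.4401 0.1710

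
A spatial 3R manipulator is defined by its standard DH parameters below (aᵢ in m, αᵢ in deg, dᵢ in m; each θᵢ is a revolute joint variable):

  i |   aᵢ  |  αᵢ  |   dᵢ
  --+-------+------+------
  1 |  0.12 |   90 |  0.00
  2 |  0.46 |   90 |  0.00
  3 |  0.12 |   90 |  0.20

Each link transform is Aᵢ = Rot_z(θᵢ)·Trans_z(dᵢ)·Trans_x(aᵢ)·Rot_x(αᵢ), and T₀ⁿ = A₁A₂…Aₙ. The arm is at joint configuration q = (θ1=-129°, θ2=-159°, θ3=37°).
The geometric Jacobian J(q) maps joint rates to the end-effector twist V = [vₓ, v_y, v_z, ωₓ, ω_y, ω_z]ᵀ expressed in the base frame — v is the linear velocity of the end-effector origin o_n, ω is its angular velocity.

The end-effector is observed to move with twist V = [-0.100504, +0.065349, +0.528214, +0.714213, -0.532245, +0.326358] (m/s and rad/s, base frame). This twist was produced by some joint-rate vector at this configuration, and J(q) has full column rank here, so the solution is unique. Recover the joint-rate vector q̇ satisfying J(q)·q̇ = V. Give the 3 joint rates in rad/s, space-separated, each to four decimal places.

o_n = [0.2400, 0.4112, -0.0125]
J₁: ẑ×o_n = [-0.4112, 0.2400, 0.0000], ω = ẑ
J2: z=[-0.7771, 0.6293, 0.0000] o=[-0.0755, -0.0933, 0.0000] → [-0.0079, -0.0097, -0.5906, -0.7771, 0.6293, 0.0000]
J3: z=[0.2255, 0.2785, 0.9336] o=[0.1947, 0.2405, -0.1648] → [-0.1169, 0.0079, 0.0259, 0.2255, 0.2785, 0.9336]
q̇ = J⁺·V = [0.2330, -0.8900, 0.1000]

0.2330 -0.8900 0.1000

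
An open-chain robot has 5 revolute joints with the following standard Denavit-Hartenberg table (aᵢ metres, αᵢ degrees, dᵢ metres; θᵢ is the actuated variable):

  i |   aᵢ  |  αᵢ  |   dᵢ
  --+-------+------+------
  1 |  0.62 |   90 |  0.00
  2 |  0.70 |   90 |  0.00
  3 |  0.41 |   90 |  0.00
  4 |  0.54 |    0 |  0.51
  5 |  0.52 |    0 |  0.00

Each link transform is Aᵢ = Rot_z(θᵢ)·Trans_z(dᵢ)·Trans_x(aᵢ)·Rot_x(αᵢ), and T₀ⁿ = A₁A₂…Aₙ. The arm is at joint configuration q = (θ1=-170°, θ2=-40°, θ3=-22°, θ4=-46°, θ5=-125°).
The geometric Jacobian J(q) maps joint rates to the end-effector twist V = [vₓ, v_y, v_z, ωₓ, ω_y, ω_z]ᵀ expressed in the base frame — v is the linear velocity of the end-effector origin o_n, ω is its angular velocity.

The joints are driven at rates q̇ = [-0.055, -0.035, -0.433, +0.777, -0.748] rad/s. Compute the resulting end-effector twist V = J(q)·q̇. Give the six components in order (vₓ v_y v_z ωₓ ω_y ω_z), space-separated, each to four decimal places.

o_n = [-1.3821, -0.8271, -0.1291]
J₁: ẑ×o_n = [0.8271, -1.3821, 0.0000], ω = ẑ
J2: z=[-0.1736, 0.9848, 0.0000] o=[-0.6106, -0.1077, 0.0000] → [-0.1271, -0.0224, 0.8847, -0.1736, 0.9848, 0.0000]
J3: z=[0.6330, 0.1116, -0.7660] o=[-1.1387, -0.2008, -0.4500] → [-0.4440, -0.0167, -0.3693, 0.6330, 0.1116, -0.7660]
J4: z=[0.4436, -0.8633, 0.2408] o=[-1.3988, -0.4026, -0.6943] → [-0.3857, -0.2467, -0.1739, 0.4436, -0.8633, 0.2408]
J5: z=[0.4436, -0.8633, 0.2408] o=[-1.6564, -1.0709, -0.4975] → [-0.3767, -0.0974, 0.3450, 0.4436, -0.8633, 0.2408]
V = J·q̇ = [0.1333, -0.0349, -0.2642, -0.2552, -0.1078, 0.2837]

0.1333 -0.0349 -0.2642 -0.2552 -0.1078 0.2837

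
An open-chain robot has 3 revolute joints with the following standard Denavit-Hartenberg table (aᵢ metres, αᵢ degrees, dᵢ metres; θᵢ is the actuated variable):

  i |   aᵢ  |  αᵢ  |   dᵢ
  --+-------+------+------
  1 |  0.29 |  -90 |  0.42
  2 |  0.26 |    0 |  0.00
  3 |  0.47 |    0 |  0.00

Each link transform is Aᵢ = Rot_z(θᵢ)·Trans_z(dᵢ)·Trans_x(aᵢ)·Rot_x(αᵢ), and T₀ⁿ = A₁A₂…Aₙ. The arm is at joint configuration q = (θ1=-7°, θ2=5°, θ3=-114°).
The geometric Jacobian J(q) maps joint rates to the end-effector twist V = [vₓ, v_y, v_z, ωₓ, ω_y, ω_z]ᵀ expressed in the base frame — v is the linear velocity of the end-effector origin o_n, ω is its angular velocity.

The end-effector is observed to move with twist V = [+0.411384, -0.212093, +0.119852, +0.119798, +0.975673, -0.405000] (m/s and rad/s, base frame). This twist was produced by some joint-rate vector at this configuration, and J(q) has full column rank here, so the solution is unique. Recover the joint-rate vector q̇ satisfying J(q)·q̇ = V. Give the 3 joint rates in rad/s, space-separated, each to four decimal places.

o_n = [0.3930, -0.0483, 0.8417]
J₁: ẑ×o_n = [0.0483, 0.3930, -0.0000], ω = ẑ
J2: z=[0.1219, 0.9925, 0.0000] o=[0.2878, -0.0353, 0.4200] → [0.4186, -0.0514, -0.1060, 0.1219, 0.9925, 0.0000]
J3: z=[0.1219, 0.9925, 0.0000] o=[0.5449, -0.0669, 0.3973] → [0.4411, -0.0542, 0.1530, 0.1219, 0.9925, 0.0000]
q̇ = J⁺·V = [-0.4050, 0.1180, 0.8650]

-0.4050 0.1180 0.8650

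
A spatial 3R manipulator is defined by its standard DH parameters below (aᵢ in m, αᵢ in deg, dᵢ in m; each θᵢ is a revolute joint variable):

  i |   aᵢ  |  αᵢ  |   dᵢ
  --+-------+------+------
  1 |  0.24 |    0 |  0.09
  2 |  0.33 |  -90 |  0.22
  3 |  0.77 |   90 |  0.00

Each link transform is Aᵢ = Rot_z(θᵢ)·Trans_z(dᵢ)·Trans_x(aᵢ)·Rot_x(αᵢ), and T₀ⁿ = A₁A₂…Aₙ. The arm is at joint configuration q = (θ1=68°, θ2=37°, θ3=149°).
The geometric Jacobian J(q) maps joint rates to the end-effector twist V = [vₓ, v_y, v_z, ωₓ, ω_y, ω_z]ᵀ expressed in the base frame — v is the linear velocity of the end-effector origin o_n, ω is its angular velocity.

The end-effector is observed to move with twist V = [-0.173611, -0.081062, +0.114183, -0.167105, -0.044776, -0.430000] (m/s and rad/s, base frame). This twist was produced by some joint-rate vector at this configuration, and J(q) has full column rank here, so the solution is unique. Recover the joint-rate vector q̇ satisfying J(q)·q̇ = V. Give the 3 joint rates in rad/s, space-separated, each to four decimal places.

0.2440 -0.6740 0.1730

o_n = [0.1753, -0.0962, -0.0866]
J₁: ẑ×o_n = [0.0962, 0.1753, -0.0000], ω = ẑ
J2: z=[0.0000, 0.0000, 1.0000] o=[0.0899, 0.2225, 0.0900] → [0.3188, 0.0854, -0.0000, 0.0000, 0.0000, 1.0000]
J3: z=[-0.9659, -0.2588, 0.0000] o=[0.0045, 0.5413, 0.3100] → [0.1026, -0.3831, 0.6600, -0.9659, -0.2588, 0.0000]
q̇ = J⁺·V = [0.2440, -0.6740, 0.1730]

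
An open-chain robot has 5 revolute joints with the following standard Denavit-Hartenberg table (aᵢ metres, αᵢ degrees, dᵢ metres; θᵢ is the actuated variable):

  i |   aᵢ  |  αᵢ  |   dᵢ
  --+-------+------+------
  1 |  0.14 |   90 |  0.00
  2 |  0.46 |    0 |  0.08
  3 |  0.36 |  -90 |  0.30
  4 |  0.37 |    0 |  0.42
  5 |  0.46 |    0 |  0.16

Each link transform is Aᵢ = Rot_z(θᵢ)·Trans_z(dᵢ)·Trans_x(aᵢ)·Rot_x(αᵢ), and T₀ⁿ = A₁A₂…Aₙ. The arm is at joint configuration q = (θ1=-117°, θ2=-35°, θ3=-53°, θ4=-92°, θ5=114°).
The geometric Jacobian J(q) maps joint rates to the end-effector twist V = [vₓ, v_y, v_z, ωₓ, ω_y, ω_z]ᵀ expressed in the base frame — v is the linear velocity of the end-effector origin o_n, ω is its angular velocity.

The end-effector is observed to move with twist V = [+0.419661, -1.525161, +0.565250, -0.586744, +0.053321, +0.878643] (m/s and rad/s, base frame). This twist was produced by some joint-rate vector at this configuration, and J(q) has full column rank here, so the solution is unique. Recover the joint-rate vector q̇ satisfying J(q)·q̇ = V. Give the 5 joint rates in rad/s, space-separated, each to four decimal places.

o_n = [-1.0246, -0.7388, -1.0167]
J₁: ẑ×o_n = [0.7388, -1.0246, 0.0000], ω = ẑ
J2: z=[-0.8910, 0.4540, 0.0000] o=[-0.0636, -0.1247, 0.0000] → [-0.4616, -0.9059, 0.9835, -0.8910, 0.4540, 0.0000]
J3: z=[-0.8910, 0.4540, 0.0000] o=[-0.3059, -0.4242, -0.2638] → [-0.3418, -0.6708, 0.6066, -0.8910, 0.4540, 0.0000]
J4: z=[-0.4537, -0.8905, 0.0349] o=[-0.5789, -0.2992, -0.6236] → [0.3654, -0.1939, -0.1973, -0.4537, -0.8905, 0.0349]
J5: z=[-0.4537, -0.8905, 0.0349] o=[-1.0987, -0.5049, -0.5961] → [0.3827, -0.1883, 0.1722, -0.4537, -0.8905, 0.0349]
q̇ = J⁺·V = [0.8710, 0.9450, -0.3980, 0.4340, -0.2150]

0.8710 0.9450 -0.3980 0.4340 -0.2150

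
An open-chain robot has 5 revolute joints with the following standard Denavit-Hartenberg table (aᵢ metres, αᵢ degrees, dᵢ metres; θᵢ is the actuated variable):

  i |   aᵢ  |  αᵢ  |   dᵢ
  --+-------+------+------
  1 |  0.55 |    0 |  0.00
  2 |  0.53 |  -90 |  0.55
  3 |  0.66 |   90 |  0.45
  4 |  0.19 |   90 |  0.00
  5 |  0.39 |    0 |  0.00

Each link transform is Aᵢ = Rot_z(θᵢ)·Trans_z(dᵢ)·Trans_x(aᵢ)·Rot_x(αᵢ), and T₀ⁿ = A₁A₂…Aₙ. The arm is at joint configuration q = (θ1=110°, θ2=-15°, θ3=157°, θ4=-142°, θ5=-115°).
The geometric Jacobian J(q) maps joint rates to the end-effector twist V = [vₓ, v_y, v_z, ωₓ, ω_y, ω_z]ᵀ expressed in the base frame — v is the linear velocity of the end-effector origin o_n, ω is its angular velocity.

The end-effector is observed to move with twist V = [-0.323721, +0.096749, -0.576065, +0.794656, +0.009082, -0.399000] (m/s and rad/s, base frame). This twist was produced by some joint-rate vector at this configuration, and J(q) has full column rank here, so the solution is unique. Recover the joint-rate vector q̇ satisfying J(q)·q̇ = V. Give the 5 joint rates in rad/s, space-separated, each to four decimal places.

0.3840 -0.9280 -0.7940 -0.1570 0.0020

o_n = [-0.6038, 0.2823, 0.6252]
J₁: ẑ×o_n = [-0.2823, -0.6038, 0.0000], ω = ẑ
J2: z=[0.0000, 0.0000, 1.0000] o=[-0.1881, 0.5168, 0.0000] → [0.2345, -0.4156, 0.0000, 0.0000, 0.0000, 1.0000]
J3: z=[-0.9962, -0.0872, 0.0000] o=[-0.2343, 1.0448, 0.5500] → [-0.0066, 0.0749, 0.7274, -0.9962, -0.0872, 0.0000]
J4: z=[-0.0341, 0.3892, -0.9205] o=[-0.6296, 0.4004, 0.2921] → [0.0210, -0.0125, -0.0061, -0.0341, 0.3892, -0.9205]
J5: z=[-0.8344, 0.4959, 0.2406] o=[-0.5251, 0.5479, 0.3506] → [0.2001, 0.2102, 0.2605, -0.8344, 0.4959, 0.2406]
q̇ = J⁺·V = [0.3840, -0.9280, -0.7940, -0.1570, 0.0020]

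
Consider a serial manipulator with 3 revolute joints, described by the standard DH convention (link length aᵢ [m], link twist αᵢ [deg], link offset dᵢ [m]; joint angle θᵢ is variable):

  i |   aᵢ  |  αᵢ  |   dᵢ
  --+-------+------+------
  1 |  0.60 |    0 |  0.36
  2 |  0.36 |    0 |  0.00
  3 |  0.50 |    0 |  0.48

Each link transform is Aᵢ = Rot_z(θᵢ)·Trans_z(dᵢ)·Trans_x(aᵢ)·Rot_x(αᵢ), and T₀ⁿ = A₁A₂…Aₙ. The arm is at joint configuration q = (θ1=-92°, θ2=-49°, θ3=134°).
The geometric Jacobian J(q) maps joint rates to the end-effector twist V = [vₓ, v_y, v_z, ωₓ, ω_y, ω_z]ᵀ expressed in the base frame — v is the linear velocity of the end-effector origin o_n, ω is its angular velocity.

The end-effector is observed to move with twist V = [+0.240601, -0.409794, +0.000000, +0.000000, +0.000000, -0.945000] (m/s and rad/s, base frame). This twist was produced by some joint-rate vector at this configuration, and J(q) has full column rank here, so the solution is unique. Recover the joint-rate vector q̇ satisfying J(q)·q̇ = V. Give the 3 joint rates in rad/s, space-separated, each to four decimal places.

0.5940 -0.8500 -0.6890

o_n = [0.1956, -0.8871, 0.8400]
J₁: ẑ×o_n = [0.8871, 0.1956, -0.0000], ω = ẑ
J2: z=[0.0000, 0.0000, 1.0000] o=[-0.0209, -0.5996, 0.3600] → [0.2875, 0.2165, -0.0000, 0.0000, 0.0000, 1.0000]
J3: z=[0.0000, 0.0000, 1.0000] o=[-0.3007, -0.8262, 0.3600] → [0.0609, 0.4963, -0.0000, 0.0000, 0.0000, 1.0000]
q̇ = J⁺·V = [0.5940, -0.8500, -0.6890]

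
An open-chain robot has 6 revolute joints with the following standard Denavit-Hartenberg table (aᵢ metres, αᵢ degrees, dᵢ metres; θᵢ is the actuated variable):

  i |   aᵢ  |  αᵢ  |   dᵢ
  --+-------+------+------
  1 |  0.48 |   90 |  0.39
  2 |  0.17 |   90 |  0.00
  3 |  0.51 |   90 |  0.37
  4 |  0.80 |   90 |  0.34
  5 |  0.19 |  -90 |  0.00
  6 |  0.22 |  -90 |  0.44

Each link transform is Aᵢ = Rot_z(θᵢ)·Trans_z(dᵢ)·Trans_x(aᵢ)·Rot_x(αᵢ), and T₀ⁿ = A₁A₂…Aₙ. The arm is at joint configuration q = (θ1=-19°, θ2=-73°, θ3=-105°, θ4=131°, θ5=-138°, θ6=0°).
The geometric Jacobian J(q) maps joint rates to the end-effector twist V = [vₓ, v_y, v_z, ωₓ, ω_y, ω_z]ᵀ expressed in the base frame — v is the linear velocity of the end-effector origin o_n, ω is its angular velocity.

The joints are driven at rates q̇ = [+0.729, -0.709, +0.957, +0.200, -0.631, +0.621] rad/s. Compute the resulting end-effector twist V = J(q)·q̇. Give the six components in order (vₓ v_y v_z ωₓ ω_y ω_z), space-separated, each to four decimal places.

o_n = [-0.2828, 0.1606, -0.2984]
J₁: ẑ×o_n = [-0.1606, -0.2828, 0.0000], ω = ẑ
J2: z=[-0.3256, -0.9455, 0.0000] o=[0.4538, -0.1563, 0.3900] → [0.6509, -0.2241, -0.7997, -0.3256, -0.9455, 0.0000]
J3: z=[-0.9042, 0.3113, -0.2924] o=[0.5008, -0.1725, 0.2274] → [-0.0663, -0.2463, -0.0572, -0.9042, 0.3113, -0.2924]
J4: z=[-0.3513, -0.1528, 0.9237] o=[0.2902, 0.4211, 0.2455] → [0.3237, -0.7203, 0.0040, -0.3513, -0.1528, 0.9237]
J5: z=[-0.4099, 0.9121, -0.0050] o=[-0.5027, 0.0649, 0.2531] → [-0.5026, -0.2272, -0.2398, -0.4099, 0.9121, -0.0050]
J6: z=[-0.3022, -0.1410, -0.9428] o=[-0.3392, 0.1380, 0.1898] → [0.0902, -0.2007, 0.0011, -0.3022, -0.1410, -0.9428]
V = J·q̇ = [-0.2042, -0.4084, 0.6650, -0.6338, 0.2747, 0.0517]

-0.2042 -0.4084 0.6650 -0.6338 0.2747 0.0517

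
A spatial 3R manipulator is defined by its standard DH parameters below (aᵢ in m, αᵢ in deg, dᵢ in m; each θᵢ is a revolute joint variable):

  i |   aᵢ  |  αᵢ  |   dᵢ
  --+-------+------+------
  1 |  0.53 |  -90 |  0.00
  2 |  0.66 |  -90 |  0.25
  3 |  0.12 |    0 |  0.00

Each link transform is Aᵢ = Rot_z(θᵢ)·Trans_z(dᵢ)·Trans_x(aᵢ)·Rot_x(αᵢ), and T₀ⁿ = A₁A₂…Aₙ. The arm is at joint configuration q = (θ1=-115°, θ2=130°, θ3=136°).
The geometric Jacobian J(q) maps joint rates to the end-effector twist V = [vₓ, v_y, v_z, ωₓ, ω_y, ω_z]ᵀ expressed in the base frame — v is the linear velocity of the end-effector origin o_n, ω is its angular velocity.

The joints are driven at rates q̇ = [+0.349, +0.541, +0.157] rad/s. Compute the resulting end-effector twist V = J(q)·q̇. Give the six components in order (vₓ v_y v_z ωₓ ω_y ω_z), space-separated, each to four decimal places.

0.1848 0.2310 0.2095 0.5411 -0.1196 0.4499

o_n = [0.0829, -0.2166, -0.4395]
J₁: ẑ×o_n = [0.2166, 0.0829, -0.0000], ω = ẑ
J2: z=[0.9063, -0.4226, 0.0000] o=[-0.2240, -0.4803, 0.0000] → [0.1857, 0.3983, 0.3688, 0.9063, -0.4226, 0.0000]
J3: z=[0.3237, 0.6943, 0.6428] o=[0.1819, -0.2015, -0.5056] → [0.0556, -0.0850, 0.0639, 0.3237, 0.6943, 0.6428]
V = J·q̇ = [0.1848, 0.2310, 0.2095, 0.5411, -0.1196, 0.4499]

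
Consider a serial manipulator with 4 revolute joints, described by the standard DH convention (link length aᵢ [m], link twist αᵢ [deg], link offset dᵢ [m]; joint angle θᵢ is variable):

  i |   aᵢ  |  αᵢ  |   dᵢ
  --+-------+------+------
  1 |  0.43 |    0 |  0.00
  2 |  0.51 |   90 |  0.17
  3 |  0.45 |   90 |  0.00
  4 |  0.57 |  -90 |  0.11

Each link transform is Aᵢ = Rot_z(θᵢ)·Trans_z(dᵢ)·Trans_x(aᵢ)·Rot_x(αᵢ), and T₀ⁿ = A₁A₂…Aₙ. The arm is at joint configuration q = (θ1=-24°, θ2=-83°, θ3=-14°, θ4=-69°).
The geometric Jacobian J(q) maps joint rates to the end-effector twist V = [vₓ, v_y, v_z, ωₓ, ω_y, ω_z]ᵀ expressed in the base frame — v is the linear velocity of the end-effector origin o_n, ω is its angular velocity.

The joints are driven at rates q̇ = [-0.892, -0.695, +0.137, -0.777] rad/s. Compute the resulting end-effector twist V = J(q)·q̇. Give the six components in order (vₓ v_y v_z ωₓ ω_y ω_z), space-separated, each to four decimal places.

o_n = [0.5748, -1.3998, -0.0950]
J₁: ẑ×o_n = [1.3998, 0.5748, -0.0000], ω = ẑ
J2: z=[0.0000, 0.0000, 1.0000] o=[0.3928, -0.1749, 0.0000] → [1.2249, 0.1820, -0.0000, 0.0000, 0.0000, 1.0000]
J3: z=[-0.9563, 0.2924, 0.0000] o=[0.2437, -0.6626, 0.1700] → [-0.0775, -0.2534, 0.6082, -0.9563, 0.2924, 0.0000]
J4: z=[0.0707, 0.2314, -0.9703] o=[0.1161, -1.0802, 0.0611] → [-0.3463, -0.4340, -0.1287, 0.0707, 0.2314, -0.9703]
V = J·q̇ = [-1.8415, -0.3366, 0.1834, -0.1860, -0.1397, -0.8331]

-1.8415 -0.3366 0.1834 -0.1860 -0.1397 -0.8331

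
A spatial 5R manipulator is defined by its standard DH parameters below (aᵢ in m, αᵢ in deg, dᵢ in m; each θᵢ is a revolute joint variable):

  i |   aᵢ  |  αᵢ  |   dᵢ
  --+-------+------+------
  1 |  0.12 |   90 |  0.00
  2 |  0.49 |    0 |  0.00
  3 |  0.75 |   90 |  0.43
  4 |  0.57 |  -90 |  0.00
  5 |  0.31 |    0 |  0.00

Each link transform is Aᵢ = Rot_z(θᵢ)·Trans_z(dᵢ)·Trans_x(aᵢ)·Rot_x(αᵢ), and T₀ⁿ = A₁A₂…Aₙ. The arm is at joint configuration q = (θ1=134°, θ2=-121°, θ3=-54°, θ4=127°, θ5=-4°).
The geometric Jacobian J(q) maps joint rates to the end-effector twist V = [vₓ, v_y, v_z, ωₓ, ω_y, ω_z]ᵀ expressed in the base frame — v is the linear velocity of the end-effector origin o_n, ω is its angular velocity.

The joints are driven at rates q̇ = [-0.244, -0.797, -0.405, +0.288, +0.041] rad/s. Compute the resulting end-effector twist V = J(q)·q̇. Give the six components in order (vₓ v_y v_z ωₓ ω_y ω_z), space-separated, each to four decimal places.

0.1101 -0.4569 0.4729 -0.8876 -0.8467 0.0458

o_n = [1.0605, 0.5316, -0.4177]
J₁: ẑ×o_n = [-0.5316, 1.0605, 0.0000], ω = ẑ
J2: z=[0.7193, 0.6947, 0.0000] o=[-0.0834, 0.0863, 0.0000] → [-0.2902, 0.3005, -0.4743, 0.7193, 0.6947, 0.0000]
J3: z=[0.7193, 0.6947, 0.0000] o=[0.0920, -0.0952, -0.4200] → [0.0016, -0.0016, -0.2219, 0.7193, 0.6947, 0.0000]
J4: z=[0.0605, -0.0627, 0.9962] o=[0.9203, -0.3340, -0.4854] → [-0.8666, 0.1356, 0.0612, 0.0605, -0.0627, 0.9962]
J5: z=[-0.9856, 0.1542, 0.0696] o=[1.0104, 0.2281, -0.4555] → [-0.0153, 0.0407, -0.3069, -0.9856, 0.1542, 0.0696]
V = J·q̇ = [0.1101, -0.4569, 0.4729, -0.8876, -0.8467, 0.0458]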